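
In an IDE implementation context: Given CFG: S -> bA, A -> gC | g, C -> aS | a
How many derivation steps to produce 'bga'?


Grammar: S -> bA, A -> gC | g, C -> aS | a
Deriving 'bga':
Step 1: S -> bA => bA
Step 2: A -> gC => bgC
Step 3: C -> a => bga
Total derivation steps: 3

3


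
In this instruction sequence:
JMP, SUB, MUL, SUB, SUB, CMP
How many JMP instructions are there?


Scanning instruction sequence for JMP:
  Position 1: JMP <- MATCH
  Position 2: SUB
  Position 3: MUL
  Position 4: SUB
  Position 5: SUB
  Position 6: CMP
Matches at positions: [1]
Total JMP count: 1

1


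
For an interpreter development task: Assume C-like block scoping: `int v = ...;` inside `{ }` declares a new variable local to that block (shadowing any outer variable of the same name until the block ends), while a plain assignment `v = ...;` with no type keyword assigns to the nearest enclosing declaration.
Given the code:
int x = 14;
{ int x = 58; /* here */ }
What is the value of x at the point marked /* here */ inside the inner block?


Analyzing scoping rules:
Outer scope: declares x = 14
Inner block: 'int x = 58;' declares a NEW x that shadows the outer one
Inside the block the inner declaration is in scope -> 58
Result: 58

58


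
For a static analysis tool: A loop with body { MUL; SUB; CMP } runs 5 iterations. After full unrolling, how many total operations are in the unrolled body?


Loop body operations: MUL, SUB, CMP (3 ops per iteration)
Unrolling 5 iterations:
  Iteration 1: MUL, SUB, CMP (3 ops)
  Iteration 2: MUL, SUB, CMP (3 ops)
  Iteration 3: MUL, SUB, CMP (3 ops)
  Iteration 4: MUL, SUB, CMP (3 ops)
  Iteration 5: MUL, SUB, CMP (3 ops)
Total: 5 iterations * 3 ops/iter = 15 operations

15


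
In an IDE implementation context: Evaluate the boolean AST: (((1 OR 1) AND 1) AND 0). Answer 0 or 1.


Step 1: Evaluate inner node
  1 OR 1 = 1
Step 2: Evaluate next node
  1 AND 1 = 1
Step 3: Evaluate root node
  1 AND 0 = 0

0


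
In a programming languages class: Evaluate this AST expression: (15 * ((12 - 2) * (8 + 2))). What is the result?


Expression: (15 * ((12 - 2) * (8 + 2)))
Evaluating step by step:
  12 - 2 = 10
  8 + 2 = 10
  10 * 10 = 100
  15 * 100 = 1500
Result: 1500

1500


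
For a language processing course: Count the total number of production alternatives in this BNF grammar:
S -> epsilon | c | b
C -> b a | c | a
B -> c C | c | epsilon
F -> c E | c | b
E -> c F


Counting alternatives per rule:
  S: 3 alternative(s)
  C: 3 alternative(s)
  B: 3 alternative(s)
  F: 3 alternative(s)
  E: 1 alternative(s)
Sum: 3 + 3 + 3 + 3 + 1 = 13

13


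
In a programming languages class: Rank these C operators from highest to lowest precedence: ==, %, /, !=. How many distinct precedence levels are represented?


Looking up precedence for each operator:
  == -> precedence 3
  % -> precedence 6
  / -> precedence 6
  != -> precedence 3
Sorted highest to lowest: %, /, ==, !=
Distinct precedence values: [6, 3]
Number of distinct levels: 2

2


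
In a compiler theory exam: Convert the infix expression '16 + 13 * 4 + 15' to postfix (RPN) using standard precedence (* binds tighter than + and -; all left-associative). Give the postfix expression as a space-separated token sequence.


Applying the shunting-yard algorithm:
  Operand 16 -> output
  Push '+' onto operator stack -> op-stack: [+]
  Operand 13 -> output
  Push '*' onto operator stack -> op-stack: [+, *]
  Operand 4 -> output
  See '+' (prec 1); top '*' (prec 2) >= it -> pop '*' to output
  See '+' (prec 1); top '+' (prec 1) >= it -> pop '+' to output
  Push '+' onto operator stack -> op-stack: [+]
  Operand 15 -> output
  End of input: pop '+' to output
Postfix result: 16 13 4 * + 15 +

16 13 4 * + 15 +


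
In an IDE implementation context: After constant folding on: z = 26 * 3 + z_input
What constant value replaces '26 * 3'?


Identifying constant sub-expression:
  Original: z = 26 * 3 + z_input
  26 and 3 are both compile-time constants
  Evaluating: 26 * 3 = 78
  After folding: z = 78 + z_input

78


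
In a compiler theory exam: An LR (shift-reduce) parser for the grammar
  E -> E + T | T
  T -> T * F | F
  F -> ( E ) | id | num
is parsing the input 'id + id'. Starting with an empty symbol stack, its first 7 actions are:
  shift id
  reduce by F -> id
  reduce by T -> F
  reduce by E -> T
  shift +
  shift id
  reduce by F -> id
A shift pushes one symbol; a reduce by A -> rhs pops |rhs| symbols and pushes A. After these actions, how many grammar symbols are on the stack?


Tracking the symbol stack through each action:
  Action 1: shift 'id' : push -> stack = [id] (size 1)
  Action 2: reduce by F -> id : pop 1, push F -> stack = [F] (size 1)
  Action 3: reduce by T -> F : pop 1, push T -> stack = [T] (size 1)
  Action 4: reduce by E -> T : pop 1, push E -> stack = [E] (size 1)
  Action 5: shift '+' : push -> stack = [E, +] (size 2)
  Action 6: shift 'id' : push -> stack = [E, +, id] (size 3)
  Action 7: reduce by F -> id : pop 1, push F -> stack = [E, +, F] (size 3)
Final stack size: 3

3


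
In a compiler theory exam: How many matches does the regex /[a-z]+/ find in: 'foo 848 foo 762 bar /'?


Pattern: /[a-z]+/ (identifiers)
Input: 'foo 848 foo 762 bar /'
Scanning for matches:
  Match 1: 'foo'
  Match 2: 'foo'
  Match 3: 'bar'
Total matches: 3

3


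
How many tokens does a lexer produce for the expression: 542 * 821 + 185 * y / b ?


Scanning '542 * 821 + 185 * y / b'
Token 1: '542' -> integer_literal
Token 2: '*' -> operator
Token 3: '821' -> integer_literal
Token 4: '+' -> operator
Token 5: '185' -> integer_literal
Token 6: '*' -> operator
Token 7: 'y' -> identifier
Token 8: '/' -> operator
Token 9: 'b' -> identifier
Total tokens: 9

9


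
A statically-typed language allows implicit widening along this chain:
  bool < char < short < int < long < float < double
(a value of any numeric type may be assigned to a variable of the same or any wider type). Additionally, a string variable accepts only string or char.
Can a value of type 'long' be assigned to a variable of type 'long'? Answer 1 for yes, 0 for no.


Target variable type: long
Source value type: long
Numeric ranks: long=4, long=4
Widening allowed iff rank(source) <= rank(target): 4 <= 4? Yes
Result: 1

1


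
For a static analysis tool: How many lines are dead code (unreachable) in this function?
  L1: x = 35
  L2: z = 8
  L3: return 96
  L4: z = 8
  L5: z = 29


Analyzing control flow:
  L1: reachable (before return)
  L2: reachable (before return)
  L3: reachable (return statement)
  L4: DEAD (after return at L3)
  L5: DEAD (after return at L3)
Return at L3, total lines = 5
Dead lines: L4 through L5
Count: 2

2


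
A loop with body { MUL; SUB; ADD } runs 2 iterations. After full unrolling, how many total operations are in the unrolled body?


Loop body operations: MUL, SUB, ADD (3 ops per iteration)
Unrolling 2 iterations:
  Iteration 1: MUL, SUB, ADD (3 ops)
  Iteration 2: MUL, SUB, ADD (3 ops)
Total: 2 iterations * 3 ops/iter = 6 operations

6


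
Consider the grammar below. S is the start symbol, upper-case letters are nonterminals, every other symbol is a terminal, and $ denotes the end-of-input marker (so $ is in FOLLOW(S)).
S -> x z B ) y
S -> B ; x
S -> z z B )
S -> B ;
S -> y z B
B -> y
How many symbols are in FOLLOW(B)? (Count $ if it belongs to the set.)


S is the start symbol and does not occur in any rule body, so FOLLOW(S) = {$}.
Examining every occurrence of B in a rule body:
  S -> x z B ) y : B is followed by terminal ')' -> add ')'
  S -> B ; x : B is followed by terminal ';' -> add ';'
  S -> z z B ) : B is followed by terminal ')' -> add ')' (already in the set)
  S -> B ; : B is followed by terminal ';' -> add ';' (already in the set)
  S -> y z B : B is at the right end -> add FOLLOW(S) = {$}
  B -> y : B does not occur in the body -> contributes nothing
FOLLOW(B) = {), ;, $}
Count: 3

3


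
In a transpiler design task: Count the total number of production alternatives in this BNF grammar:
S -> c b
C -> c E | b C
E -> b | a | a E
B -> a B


Counting alternatives per rule:
  S: 1 alternative(s)
  C: 2 alternative(s)
  E: 3 alternative(s)
  B: 1 alternative(s)
Sum: 1 + 2 + 3 + 1 = 7

7


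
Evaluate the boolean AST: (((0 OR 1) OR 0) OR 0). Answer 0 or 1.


Step 1: Evaluate inner node
  0 OR 1 = 1
Step 2: Evaluate next node
  1 OR 0 = 1
Step 3: Evaluate root node
  1 OR 0 = 1

1


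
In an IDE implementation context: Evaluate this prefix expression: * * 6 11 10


Parsing prefix expression: * * 6 11 10
Step 1: Innermost operation '* 6 11'
  6 * 11 = 66
Step 2: Outer operation '* [66] 10'
  66 * 10 = 660

660


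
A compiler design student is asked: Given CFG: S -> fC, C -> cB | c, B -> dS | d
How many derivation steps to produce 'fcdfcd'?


Grammar: S -> fC, C -> cB | c, B -> dS | d
Deriving 'fcdfcd':
Step 1: S -> fC => fC
Step 2: C -> cB => fcB
Step 3: B -> dS => fcdS
Step 4: S -> fC => fcdfC
Step 5: C -> cB => fcdfcB
Step 6: B -> d => fcdfcd
Total derivation steps: 6

6


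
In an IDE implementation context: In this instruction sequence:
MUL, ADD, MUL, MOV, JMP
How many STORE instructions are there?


Scanning instruction sequence for STORE:
  Position 1: MUL
  Position 2: ADD
  Position 3: MUL
  Position 4: MOV
  Position 5: JMP
Matches at positions: []
Total STORE count: 0

0


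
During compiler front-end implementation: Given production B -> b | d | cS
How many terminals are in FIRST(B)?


Production: B -> b | d | cS
Examining each alternative for leading terminals:
  B -> b : first terminal = 'b'
  B -> d : first terminal = 'd'
  B -> cS : first terminal = 'c'
FIRST(B) = {b, c, d}
Count: 3

3


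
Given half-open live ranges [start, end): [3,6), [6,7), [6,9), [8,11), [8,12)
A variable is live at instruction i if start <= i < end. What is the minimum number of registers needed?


Live ranges:
  Var0: [3, 6)
  Var1: [6, 7)
  Var2: [6, 9)
  Var3: [8, 11)
  Var4: [8, 12)
Sweep-line events (position, delta, active):
  pos=3 start -> active=1
  pos=6 end -> active=0
  pos=6 start -> active=1
  pos=6 start -> active=2
  pos=7 end -> active=1
  pos=8 start -> active=2
  pos=8 start -> active=3
  pos=9 end -> active=2
  pos=11 end -> active=1
  pos=12 end -> active=0
Maximum simultaneous active: 3
Minimum registers needed: 3

3


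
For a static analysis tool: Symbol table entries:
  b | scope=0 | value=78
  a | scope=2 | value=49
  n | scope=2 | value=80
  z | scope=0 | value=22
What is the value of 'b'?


Searching symbol table for 'b':
  b | scope=0 | value=78 <- MATCH
  a | scope=2 | value=49
  n | scope=2 | value=80
  z | scope=0 | value=22
Found 'b' at scope 0 with value 78

78


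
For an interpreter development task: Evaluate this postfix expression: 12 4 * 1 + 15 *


Processing tokens left to right:
Push 12, Push 4
Pop 12 and 4, compute 12 * 4 = 48, push 48
Push 1
Pop 48 and 1, compute 48 + 1 = 49, push 49
Push 15
Pop 49 and 15, compute 49 * 15 = 735, push 735
Stack result: 735

735


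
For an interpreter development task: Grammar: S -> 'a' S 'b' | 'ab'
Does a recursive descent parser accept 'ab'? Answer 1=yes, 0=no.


Grammar accepts strings of the form a^n b^n (n >= 1)
Word: 'ab'
Counting: 1 a's and 1 b's
Check: 1 == 1? Yes
Derivation (S -> aSb applied 0 time(s), then S -> ab): S => ab
Accepted

1


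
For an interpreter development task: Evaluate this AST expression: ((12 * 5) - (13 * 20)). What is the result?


Expression: ((12 * 5) - (13 * 20))
Evaluating step by step:
  12 * 5 = 60
  13 * 20 = 260
  60 - 260 = -200
Result: -200

-200


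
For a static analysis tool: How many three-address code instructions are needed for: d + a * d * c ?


Expression: d + a * d * c
Generating three-address code (respecting * over +/- precedence):
  Instruction 1: t1 = a * d
  Instruction 2: t2 = t1 * c
  Instruction 3: t3 = d + t2
Total instructions: 3

3


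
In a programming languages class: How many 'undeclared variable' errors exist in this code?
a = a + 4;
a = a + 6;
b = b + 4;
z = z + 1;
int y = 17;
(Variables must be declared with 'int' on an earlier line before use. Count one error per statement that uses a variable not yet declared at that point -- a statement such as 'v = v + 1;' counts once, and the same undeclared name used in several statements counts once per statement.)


Scanning code line by line:
  Line 1: use 'a' -> ERROR (undeclared)
  Line 2: use 'a' -> ERROR (undeclared)
  Line 3: use 'b' -> ERROR (undeclared)
  Line 4: use 'z' -> ERROR (undeclared)
  Line 5: declare 'y' -> declared = ['y']
Total undeclared variable errors: 4

4


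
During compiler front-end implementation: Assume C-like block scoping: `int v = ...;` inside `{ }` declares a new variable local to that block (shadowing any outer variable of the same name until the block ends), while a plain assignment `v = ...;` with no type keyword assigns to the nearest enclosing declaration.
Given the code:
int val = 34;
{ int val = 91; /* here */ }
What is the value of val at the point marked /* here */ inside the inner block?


Analyzing scoping rules:
Outer scope: declares val = 34
Inner block: 'int val = 91;' declares a NEW val that shadows the outer one
Inside the block the inner declaration is in scope -> 91
Result: 91

91


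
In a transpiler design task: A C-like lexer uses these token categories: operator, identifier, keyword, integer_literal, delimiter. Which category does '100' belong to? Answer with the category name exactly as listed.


Token: '100'
Checking categories:
  identifier: no
  integer_literal: YES
  operator: no
  keyword: no
  delimiter: no
Category: integer_literal

integer_literal


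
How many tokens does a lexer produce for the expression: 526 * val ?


Scanning '526 * val'
Token 1: '526' -> integer_literal
Token 2: '*' -> operator
Token 3: 'val' -> identifier
Total tokens: 3

3


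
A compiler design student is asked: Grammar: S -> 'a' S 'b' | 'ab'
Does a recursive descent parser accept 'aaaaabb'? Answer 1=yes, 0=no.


Grammar accepts strings of the form a^n b^n (n >= 1)
Word: 'aaaaabb'
Counting: 5 a's and 2 b's
Check: 5 == 2? No
Mismatch: a-count != b-count
Rejected

0


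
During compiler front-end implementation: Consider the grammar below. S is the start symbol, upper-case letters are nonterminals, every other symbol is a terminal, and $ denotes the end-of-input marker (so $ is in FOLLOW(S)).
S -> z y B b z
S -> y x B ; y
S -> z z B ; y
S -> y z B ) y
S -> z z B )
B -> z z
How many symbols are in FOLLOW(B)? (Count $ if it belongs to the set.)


S is the start symbol and does not occur in any rule body, so FOLLOW(S) = {$}.
Examining every occurrence of B in a rule body:
  S -> z y B b z : B is followed by terminal 'b' -> add 'b'
  S -> y x B ; y : B is followed by terminal ';' -> add ';'
  S -> z z B ; y : B is followed by terminal ';' -> add ';' (already in the set)
  S -> y z B ) y : B is followed by terminal ')' -> add ')'
  S -> z z B ) : B is followed by terminal ')' -> add ')' (already in the set)
  B -> z z : B does not occur in the body -> contributes nothing
FOLLOW(B) = {), ;, b}
Count: 3

3


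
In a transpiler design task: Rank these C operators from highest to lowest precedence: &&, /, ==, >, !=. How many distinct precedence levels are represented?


Looking up precedence for each operator:
  && -> precedence 2
  / -> precedence 6
  == -> precedence 3
  > -> precedence 4
  != -> precedence 3
Sorted highest to lowest: /, >, ==, !=, &&
Distinct precedence values: [6, 4, 3, 2]
Number of distinct levels: 4

4


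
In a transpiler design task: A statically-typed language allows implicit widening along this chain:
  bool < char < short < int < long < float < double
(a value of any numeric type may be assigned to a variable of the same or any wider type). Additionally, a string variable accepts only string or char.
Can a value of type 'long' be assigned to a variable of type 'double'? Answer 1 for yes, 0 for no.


Target variable type: double
Source value type: long
Numeric ranks: long=4, double=6
Widening allowed iff rank(source) <= rank(target): 4 <= 6? Yes
Result: 1

1


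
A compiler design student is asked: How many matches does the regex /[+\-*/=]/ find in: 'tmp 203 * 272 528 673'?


Pattern: /[+\-*/=]/ (operators)
Input: 'tmp 203 * 272 528 673'
Scanning for matches:
  Match 1: '*'
Total matches: 1

1


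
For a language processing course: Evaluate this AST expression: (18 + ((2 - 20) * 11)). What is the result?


Expression: (18 + ((2 - 20) * 11))
Evaluating step by step:
  2 - 20 = -18
  -18 * 11 = -198
  18 + -198 = -180
Result: -180

-180


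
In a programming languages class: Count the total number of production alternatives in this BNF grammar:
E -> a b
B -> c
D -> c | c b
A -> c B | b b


Counting alternatives per rule:
  E: 1 alternative(s)
  B: 1 alternative(s)
  D: 2 alternative(s)
  A: 2 alternative(s)
Sum: 1 + 1 + 2 + 2 = 6

6


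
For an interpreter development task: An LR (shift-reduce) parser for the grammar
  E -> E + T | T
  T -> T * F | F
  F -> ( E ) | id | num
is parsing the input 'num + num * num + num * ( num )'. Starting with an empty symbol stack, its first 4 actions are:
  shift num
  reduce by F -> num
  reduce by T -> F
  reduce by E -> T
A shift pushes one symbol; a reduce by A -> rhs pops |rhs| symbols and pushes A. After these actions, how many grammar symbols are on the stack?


Tracking the symbol stack through each action:
  Action 1: shift 'num' : push -> stack = [num] (size 1)
  Action 2: reduce by F -> num : pop 1, push F -> stack = [F] (size 1)
  Action 3: reduce by T -> F : pop 1, push T -> stack = [T] (size 1)
  Action 4: reduce by E -> T : pop 1, push E -> stack = [E] (size 1)
Final stack size: 1

1


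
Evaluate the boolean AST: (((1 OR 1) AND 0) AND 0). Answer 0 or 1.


Step 1: Evaluate inner node
  1 OR 1 = 1
Step 2: Evaluate next node
  1 AND 0 = 0
Step 3: Evaluate root node
  0 AND 0 = 0

0


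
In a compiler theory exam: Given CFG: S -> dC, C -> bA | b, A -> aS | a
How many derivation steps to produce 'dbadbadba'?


Grammar: S -> dC, C -> bA | b, A -> aS | a
Deriving 'dbadbadba':
Step 1: S -> dC => dC
Step 2: C -> bA => dbA
Step 3: A -> aS => dbaS
Step 4: S -> dC => dbadC
Step 5: C -> bA => dbadbA
Step 6: A -> aS => dbadbaS
Step 7: S -> dC => dbadbadC
Step 8: C -> bA => dbadbadbA
Step 9: A -> a => dbadbadba
Total derivation steps: 9

9


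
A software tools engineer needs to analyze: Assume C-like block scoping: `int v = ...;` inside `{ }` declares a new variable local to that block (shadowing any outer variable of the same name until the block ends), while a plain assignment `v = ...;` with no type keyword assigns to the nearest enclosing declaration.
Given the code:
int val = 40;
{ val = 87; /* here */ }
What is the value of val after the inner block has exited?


Analyzing scoping rules:
Outer scope: declares val = 40
Inner block: 'val = 87;' has no type keyword, so it is an assignment to the outer val (no shadowing)
The assignment changed the outer variable itself, so the new value persists after the block -> 87
Result: 87

87


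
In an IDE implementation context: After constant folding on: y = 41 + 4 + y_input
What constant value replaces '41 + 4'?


Identifying constant sub-expression:
  Original: y = 41 + 4 + y_input
  41 and 4 are both compile-time constants
  Evaluating: 41 + 4 = 45
  After folding: y = 45 + y_input

45


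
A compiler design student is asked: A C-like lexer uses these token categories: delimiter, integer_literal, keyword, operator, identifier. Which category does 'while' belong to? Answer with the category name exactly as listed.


Token: 'while'
Checking categories:
  identifier: no
  integer_literal: no
  operator: no
  keyword: YES
  delimiter: no
Category: keyword

keyword


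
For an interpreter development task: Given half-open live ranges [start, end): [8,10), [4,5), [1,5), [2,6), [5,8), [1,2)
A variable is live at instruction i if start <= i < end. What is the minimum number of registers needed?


Live ranges:
  Var0: [8, 10)
  Var1: [4, 5)
  Var2: [1, 5)
  Var3: [2, 6)
  Var4: [5, 8)
  Var5: [1, 2)
Sweep-line events (position, delta, active):
  pos=1 start -> active=1
  pos=1 start -> active=2
  pos=2 end -> active=1
  pos=2 start -> active=2
  pos=4 start -> active=3
  pos=5 end -> active=2
  pos=5 end -> active=1
  pos=5 start -> active=2
  pos=6 end -> active=1
  pos=8 end -> active=0
  pos=8 start -> active=1
  pos=10 end -> active=0
Maximum simultaneous active: 3
Minimum registers needed: 3

3


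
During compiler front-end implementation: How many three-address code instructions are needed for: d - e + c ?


Expression: d - e + c
Generating three-address code (respecting * over +/- precedence):
  Instruction 1: t1 = d - e
  Instruction 2: t2 = t1 + c
Total instructions: 2

2


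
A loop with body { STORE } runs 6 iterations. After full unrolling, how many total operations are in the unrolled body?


Loop body operations: STORE (1 op per iteration)
Unrolling 6 iterations:
  Iteration 1: STORE (1 ops)
  Iteration 2: STORE (1 ops)
  Iteration 3: STORE (1 ops)
  Iteration 4: STORE (1 ops)
  Iteration 5: STORE (1 ops)
  Iteration 6: STORE (1 ops)
Total: 6 iterations * 1 ops/iter = 6 operations

6


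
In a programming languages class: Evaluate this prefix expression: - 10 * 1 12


Parsing prefix expression: - 10 * 1 12
Step 1: Innermost operation '* 1 12'
  1 * 12 = 12
Step 2: Outer operation '- 10 [12]'
  10 - 12 = -2

-2


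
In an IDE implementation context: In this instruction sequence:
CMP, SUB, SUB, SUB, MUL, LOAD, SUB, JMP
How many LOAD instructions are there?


Scanning instruction sequence for LOAD:
  Position 1: CMP
  Position 2: SUB
  Position 3: SUB
  Position 4: SUB
  Position 5: MUL
  Position 6: LOAD <- MATCH
  Position 7: SUB
  Position 8: JMP
Matches at positions: [6]
Total LOAD count: 1

1


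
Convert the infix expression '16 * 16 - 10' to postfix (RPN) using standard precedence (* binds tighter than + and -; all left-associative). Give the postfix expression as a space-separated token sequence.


Applying the shunting-yard algorithm:
  Operand 16 -> output
  Push '*' onto operator stack -> op-stack: [*]
  Operand 16 -> output
  See '-' (prec 1); top '*' (prec 2) >= it -> pop '*' to output
  Push '-' onto operator stack -> op-stack: [-]
  Operand 10 -> output
  End of input: pop '-' to output
Postfix result: 16 16 * 10 -

16 16 * 10 -


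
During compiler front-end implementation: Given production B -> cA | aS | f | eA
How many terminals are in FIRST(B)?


Production: B -> cA | aS | f | eA
Examining each alternative for leading terminals:
  B -> cA : first terminal = 'c'
  B -> aS : first terminal = 'a'
  B -> f : first terminal = 'f'
  B -> eA : first terminal = 'e'
FIRST(B) = {a, c, e, f}
Count: 4

4


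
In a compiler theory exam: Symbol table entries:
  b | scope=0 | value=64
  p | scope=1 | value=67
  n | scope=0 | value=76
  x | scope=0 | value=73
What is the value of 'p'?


Searching symbol table for 'p':
  b | scope=0 | value=64
  p | scope=1 | value=67 <- MATCH
  n | scope=0 | value=76
  x | scope=0 | value=73
Found 'p' at scope 1 with value 67

67


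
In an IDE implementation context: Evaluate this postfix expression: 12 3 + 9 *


Processing tokens left to right:
Push 12, Push 3
Pop 12 and 3, compute 12 + 3 = 15, push 15
Push 9
Pop 15 and 9, compute 15 * 9 = 135, push 135
Stack result: 135

135


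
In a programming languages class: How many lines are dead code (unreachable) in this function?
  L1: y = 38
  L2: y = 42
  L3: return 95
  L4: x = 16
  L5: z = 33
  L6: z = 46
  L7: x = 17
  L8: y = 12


Analyzing control flow:
  L1: reachable (before return)
  L2: reachable (before return)
  L3: reachable (return statement)
  L4: DEAD (after return at L3)
  L5: DEAD (after return at L3)
  L6: DEAD (after return at L3)
  L7: DEAD (after return at L3)
  L8: DEAD (after return at L3)
Return at L3, total lines = 8
Dead lines: L4 through L8
Count: 5

5


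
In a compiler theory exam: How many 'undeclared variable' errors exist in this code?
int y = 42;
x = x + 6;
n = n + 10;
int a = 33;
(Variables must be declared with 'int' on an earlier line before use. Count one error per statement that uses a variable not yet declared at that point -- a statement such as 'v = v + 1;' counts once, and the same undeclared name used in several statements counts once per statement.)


Scanning code line by line:
  Line 1: declare 'y' -> declared = ['y']
  Line 2: use 'x' -> ERROR (undeclared)
  Line 3: use 'n' -> ERROR (undeclared)
  Line 4: declare 'a' -> declared = ['a', 'y']
Total undeclared variable errors: 2

2


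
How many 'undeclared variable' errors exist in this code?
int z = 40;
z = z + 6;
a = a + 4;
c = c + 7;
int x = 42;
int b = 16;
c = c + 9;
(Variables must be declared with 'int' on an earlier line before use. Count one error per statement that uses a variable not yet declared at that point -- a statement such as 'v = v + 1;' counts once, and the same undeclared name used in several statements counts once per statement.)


Scanning code line by line:
  Line 1: declare 'z' -> declared = ['z']
  Line 2: use 'z' -> OK (declared)
  Line 3: use 'a' -> ERROR (undeclared)
  Line 4: use 'c' -> ERROR (undeclared)
  Line 5: declare 'x' -> declared = ['x', 'z']
  Line 6: declare 'b' -> declared = ['b', 'x', 'z']
  Line 7: use 'c' -> ERROR (undeclared)
Total undeclared variable errors: 3

3


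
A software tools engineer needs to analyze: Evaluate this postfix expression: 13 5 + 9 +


Processing tokens left to right:
Push 13, Push 5
Pop 13 and 5, compute 13 + 5 = 18, push 18
Push 9
Pop 18 and 9, compute 18 + 9 = 27, push 27
Stack result: 27

27


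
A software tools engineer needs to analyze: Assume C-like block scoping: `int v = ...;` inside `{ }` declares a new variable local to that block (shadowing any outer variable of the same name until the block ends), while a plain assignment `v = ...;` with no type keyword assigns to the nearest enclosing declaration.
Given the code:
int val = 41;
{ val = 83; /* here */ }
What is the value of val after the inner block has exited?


Analyzing scoping rules:
Outer scope: declares val = 41
Inner block: 'val = 83;' has no type keyword, so it is an assignment to the outer val (no shadowing)
The assignment changed the outer variable itself, so the new value persists after the block -> 83
Result: 83

83


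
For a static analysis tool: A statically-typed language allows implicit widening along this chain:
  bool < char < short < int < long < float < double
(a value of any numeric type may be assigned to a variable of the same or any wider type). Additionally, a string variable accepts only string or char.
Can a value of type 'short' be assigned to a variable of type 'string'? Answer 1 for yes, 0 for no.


Target variable type: string
Source value type: short
Rule: string accepts only {string, char}
  source 'short' in {string, char}? No
Result: 0

0


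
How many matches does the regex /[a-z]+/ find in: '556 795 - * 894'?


Pattern: /[a-z]+/ (identifiers)
Input: '556 795 - * 894'
Scanning for matches:
Total matches: 0

0


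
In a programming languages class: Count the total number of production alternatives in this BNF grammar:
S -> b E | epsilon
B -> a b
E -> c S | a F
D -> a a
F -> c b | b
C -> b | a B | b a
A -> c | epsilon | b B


Counting alternatives per rule:
  S: 2 alternative(s)
  B: 1 alternative(s)
  E: 2 alternative(s)
  D: 1 alternative(s)
  F: 2 alternative(s)
  C: 3 alternative(s)
  A: 3 alternative(s)
Sum: 2 + 1 + 2 + 1 + 2 + 3 + 3 = 14

14


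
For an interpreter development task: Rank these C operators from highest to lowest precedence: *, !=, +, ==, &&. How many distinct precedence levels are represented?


Looking up precedence for each operator:
  * -> precedence 6
  != -> precedence 3
  + -> precedence 5
  == -> precedence 3
  && -> precedence 2
Sorted highest to lowest: *, +, !=, ==, &&
Distinct precedence values: [6, 5, 3, 2]
Number of distinct levels: 4

4


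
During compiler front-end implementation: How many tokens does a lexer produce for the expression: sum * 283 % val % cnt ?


Scanning 'sum * 283 % val % cnt'
Token 1: 'sum' -> identifier
Token 2: '*' -> operator
Token 3: '283' -> integer_literal
Token 4: '%' -> operator
Token 5: 'val' -> identifier
Token 6: '%' -> operator
Token 7: 'cnt' -> identifier
Total tokens: 7

7


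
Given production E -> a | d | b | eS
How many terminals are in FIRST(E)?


Production: E -> a | d | b | eS
Examining each alternative for leading terminals:
  E -> a : first terminal = 'a'
  E -> d : first terminal = 'd'
  E -> b : first terminal = 'b'
  E -> eS : first terminal = 'e'
FIRST(E) = {a, b, d, e}
Count: 4

4


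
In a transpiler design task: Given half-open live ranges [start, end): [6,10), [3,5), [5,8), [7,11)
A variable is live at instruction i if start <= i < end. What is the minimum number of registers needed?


Live ranges:
  Var0: [6, 10)
  Var1: [3, 5)
  Var2: [5, 8)
  Var3: [7, 11)
Sweep-line events (position, delta, active):
  pos=3 start -> active=1
  pos=5 end -> active=0
  pos=5 start -> active=1
  pos=6 start -> active=2
  pos=7 start -> active=3
  pos=8 end -> active=2
  pos=10 end -> active=1
  pos=11 end -> active=0
Maximum simultaneous active: 3
Minimum registers needed: 3

3


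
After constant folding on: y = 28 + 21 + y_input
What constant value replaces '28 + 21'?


Identifying constant sub-expression:
  Original: y = 28 + 21 + y_input
  28 and 21 are both compile-time constants
  Evaluating: 28 + 21 = 49
  After folding: y = 49 + y_input

49


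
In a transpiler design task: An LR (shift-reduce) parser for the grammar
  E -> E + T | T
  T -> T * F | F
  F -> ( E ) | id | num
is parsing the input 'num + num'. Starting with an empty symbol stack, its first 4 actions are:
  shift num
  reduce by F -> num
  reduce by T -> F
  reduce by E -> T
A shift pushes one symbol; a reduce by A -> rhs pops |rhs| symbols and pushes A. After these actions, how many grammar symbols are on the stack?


Tracking the symbol stack through each action:
  Action 1: shift 'num' : push -> stack = [num] (size 1)
  Action 2: reduce by F -> num : pop 1, push F -> stack = [F] (size 1)
  Action 3: reduce by T -> F : pop 1, push T -> stack = [T] (size 1)
  Action 4: reduce by E -> T : pop 1, push E -> stack = [E] (size 1)
Final stack size: 1

1


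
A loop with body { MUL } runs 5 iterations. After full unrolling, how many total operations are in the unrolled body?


Loop body operations: MUL (1 op per iteration)
Unrolling 5 iterations:
  Iteration 1: MUL (1 ops)
  Iteration 2: MUL (1 ops)
  Iteration 3: MUL (1 ops)
  Iteration 4: MUL (1 ops)
  Iteration 5: MUL (1 ops)
Total: 5 iterations * 1 ops/iter = 5 operations

5


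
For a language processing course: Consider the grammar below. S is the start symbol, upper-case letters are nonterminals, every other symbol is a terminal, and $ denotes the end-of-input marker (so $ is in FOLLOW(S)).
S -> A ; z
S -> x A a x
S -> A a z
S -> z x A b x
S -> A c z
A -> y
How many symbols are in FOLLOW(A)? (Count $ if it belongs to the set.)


S is the start symbol and does not occur in any rule body, so FOLLOW(S) = {$}.
Examining every occurrence of A in a rule body:
  S -> A ; z : A is followed by terminal ';' -> add ';'
  S -> x A a x : A is followed by terminal 'a' -> add 'a'
  S -> A a z : A is followed by terminal 'a' -> add 'a' (already in the set)
  S -> z x A b x : A is followed by terminal 'b' -> add 'b'
  S -> A c z : A is followed by terminal 'c' -> add 'c'
  A -> y : A does not occur in the body -> contributes nothing
FOLLOW(A) = {;, a, b, c}
Count: 4

4


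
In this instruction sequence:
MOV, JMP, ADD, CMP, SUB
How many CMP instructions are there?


Scanning instruction sequence for CMP:
  Position 1: MOV
  Position 2: JMP
  Position 3: ADD
  Position 4: CMP <- MATCH
  Position 5: SUB
Matches at positions: [4]
Total CMP count: 1

1


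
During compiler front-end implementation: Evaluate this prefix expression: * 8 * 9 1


Parsing prefix expression: * 8 * 9 1
Step 1: Innermost operation '* 9 1'
  9 * 1 = 9
Step 2: Outer operation '* 8 [9]'
  8 * 9 = 72

72


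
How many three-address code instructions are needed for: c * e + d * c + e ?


Expression: c * e + d * c + e
Generating three-address code (respecting * over +/- precedence):
  Instruction 1: t1 = c * e
  Instruction 2: t2 = d * c
  Instruction 3: t3 = t1 + t2
  Instruction 4: t4 = t3 + e
Total instructions: 4

4


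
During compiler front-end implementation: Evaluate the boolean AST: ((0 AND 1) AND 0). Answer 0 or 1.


Step 1: Evaluate inner node
  0 AND 1 = 0
Step 2: Evaluate root node
  0 AND 0 = 0

0


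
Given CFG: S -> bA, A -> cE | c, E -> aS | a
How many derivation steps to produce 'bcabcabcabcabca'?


Grammar: S -> bA, A -> cE | c, E -> aS | a
Deriving 'bcabcabcabcabca':
Step 1: S -> bA => bA
Step 2: A -> cE => bcE
Step 3: E -> aS => bcaS
Step 4: S -> bA => bcabA
Step 5: A -> cE => bcabcE
Step 6: E -> aS => bcabcaS
Step 7: S -> bA => bcabcabA
Step 8: A -> cE => bcabcabcE
Step 9: E -> aS => bcabcabcaS
Step 10: S -> bA => bcabcabcabA
Step 11: A -> cE => bcabcabcabcE
Step 12: E -> aS => bcabcabcabcaS
Step 13: S -> bA => bcabcabcabcabA
Step 14: A -> cE => bcabcabcabcabcE
Step 15: E -> a => bcabcabcabcabca
Total derivation steps: 15

15


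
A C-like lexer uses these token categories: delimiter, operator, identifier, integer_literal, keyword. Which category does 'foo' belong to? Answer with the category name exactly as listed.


Token: 'foo'
Checking categories:
  identifier: YES
  integer_literal: no
  operator: no
  keyword: no
  delimiter: no
Category: identifier

identifier


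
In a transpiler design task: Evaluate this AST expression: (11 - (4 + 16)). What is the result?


Expression: (11 - (4 + 16))
Evaluating step by step:
  4 + 16 = 20
  11 - 20 = -9
Result: -9

-9


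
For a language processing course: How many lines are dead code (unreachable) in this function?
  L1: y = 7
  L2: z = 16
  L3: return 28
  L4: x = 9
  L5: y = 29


Analyzing control flow:
  L1: reachable (before return)
  L2: reachable (before return)
  L3: reachable (return statement)
  L4: DEAD (after return at L3)
  L5: DEAD (after return at L3)
Return at L3, total lines = 5
Dead lines: L4 through L5
Count: 2

2


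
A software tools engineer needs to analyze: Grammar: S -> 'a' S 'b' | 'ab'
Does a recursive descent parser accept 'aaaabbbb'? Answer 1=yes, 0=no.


Grammar accepts strings of the form a^n b^n (n >= 1)
Word: 'aaaabbbb'
Counting: 4 a's and 4 b's
Check: 4 == 4? Yes
Derivation (S -> aSb applied 3 time(s), then S -> ab): S => aSb => aaSbb => aaaSbbb => aaaabbbb
Accepted

1


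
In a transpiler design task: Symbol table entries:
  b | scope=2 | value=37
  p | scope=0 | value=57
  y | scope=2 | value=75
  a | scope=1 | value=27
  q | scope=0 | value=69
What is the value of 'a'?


Searching symbol table for 'a':
  b | scope=2 | value=37
  p | scope=0 | value=57
  y | scope=2 | value=75
  a | scope=1 | value=27 <- MATCH
  q | scope=0 | value=69
Found 'a' at scope 1 with value 27

27


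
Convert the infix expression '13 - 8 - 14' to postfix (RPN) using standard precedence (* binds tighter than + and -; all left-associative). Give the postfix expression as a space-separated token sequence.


Applying the shunting-yard algorithm:
  Operand 13 -> output
  Push '-' onto operator stack -> op-stack: [-]
  Operand 8 -> output
  See '-' (prec 1); top '-' (prec 1) >= it -> pop '-' to output
  Push '-' onto operator stack -> op-stack: [-]
  Operand 14 -> output
  End of input: pop '-' to output
Postfix result: 13 8 - 14 -

13 8 - 14 -


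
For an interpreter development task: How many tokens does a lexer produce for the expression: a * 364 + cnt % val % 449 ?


Scanning 'a * 364 + cnt % val % 449'
Token 1: 'a' -> identifier
Token 2: '*' -> operator
Token 3: '364' -> integer_literal
Token 4: '+' -> operator
Token 5: 'cnt' -> identifier
Token 6: '%' -> operator
Token 7: 'val' -> identifier
Token 8: '%' -> operator
Token 9: '449' -> integer_literal
Total tokens: 9

9


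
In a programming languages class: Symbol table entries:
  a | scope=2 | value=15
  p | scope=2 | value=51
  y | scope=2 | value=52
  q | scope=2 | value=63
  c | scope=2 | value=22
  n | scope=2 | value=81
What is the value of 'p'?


Searching symbol table for 'p':
  a | scope=2 | value=15
  p | scope=2 | value=51 <- MATCH
  y | scope=2 | value=52
  q | scope=2 | value=63
  c | scope=2 | value=22
  n | scope=2 | value=81
Found 'p' at scope 2 with value 51

51


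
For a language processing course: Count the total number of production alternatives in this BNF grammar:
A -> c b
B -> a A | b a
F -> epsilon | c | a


Counting alternatives per rule:
  A: 1 alternative(s)
  B: 2 alternative(s)
  F: 3 alternative(s)
Sum: 1 + 2 + 3 = 6

6


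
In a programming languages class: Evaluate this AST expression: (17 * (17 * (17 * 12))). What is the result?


Expression: (17 * (17 * (17 * 12)))
Evaluating step by step:
  17 * 12 = 204
  17 * 204 = 3468
  17 * 3468 = 58956
Result: 58956

58956


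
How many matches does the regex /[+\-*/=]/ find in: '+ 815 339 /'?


Pattern: /[+\-*/=]/ (operators)
Input: '+ 815 339 /'
Scanning for matches:
  Match 1: '+'
  Match 2: '/'
Total matches: 2

2


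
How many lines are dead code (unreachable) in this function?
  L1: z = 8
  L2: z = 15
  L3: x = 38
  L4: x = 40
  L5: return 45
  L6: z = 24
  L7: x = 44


Analyzing control flow:
  L1: reachable (before return)
  L2: reachable (before return)
  L3: reachable (before return)
  L4: reachable (before return)
  L5: reachable (return statement)
  L6: DEAD (after return at L5)
  L7: DEAD (after return at L5)
Return at L5, total lines = 7
Dead lines: L6 through L7
Count: 2

2


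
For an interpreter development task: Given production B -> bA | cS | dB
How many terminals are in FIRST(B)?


Production: B -> bA | cS | dB
Examining each alternative for leading terminals:
  B -> bA : first terminal = 'b'
  B -> cS : first terminal = 'c'
  B -> dB : first terminal = 'd'
FIRST(B) = {b, c, d}
Count: 3

3


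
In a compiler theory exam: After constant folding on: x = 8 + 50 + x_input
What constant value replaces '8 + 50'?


Identifying constant sub-expression:
  Original: x = 8 + 50 + x_input
  8 and 50 are both compile-time constants
  Evaluating: 8 + 50 = 58
  After folding: x = 58 + x_input

58


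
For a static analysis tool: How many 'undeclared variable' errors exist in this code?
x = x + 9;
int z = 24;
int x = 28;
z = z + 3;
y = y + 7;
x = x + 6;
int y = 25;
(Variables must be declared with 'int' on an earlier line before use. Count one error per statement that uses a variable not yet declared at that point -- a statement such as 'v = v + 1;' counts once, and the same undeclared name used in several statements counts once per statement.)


Scanning code line by line:
  Line 1: use 'x' -> ERROR (undeclared)
  Line 2: declare 'z' -> declared = ['z']
  Line 3: declare 'x' -> declared = ['x', 'z']
  Line 4: use 'z' -> OK (declared)
  Line 5: use 'y' -> ERROR (undeclared)
  Line 6: use 'x' -> OK (declared)
  Line 7: declare 'y' -> declared = ['x', 'y', 'z']
Total undeclared variable errors: 2

2


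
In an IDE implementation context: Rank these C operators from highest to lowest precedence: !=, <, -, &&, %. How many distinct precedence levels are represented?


Looking up precedence for each operator:
  != -> precedence 3
  < -> precedence 4
  - -> precedence 5
  && -> precedence 2
  % -> precedence 6
Sorted highest to lowest: %, -, <, !=, &&
Distinct precedence values: [6, 5, 4, 3, 2]
Number of distinct levels: 5

5


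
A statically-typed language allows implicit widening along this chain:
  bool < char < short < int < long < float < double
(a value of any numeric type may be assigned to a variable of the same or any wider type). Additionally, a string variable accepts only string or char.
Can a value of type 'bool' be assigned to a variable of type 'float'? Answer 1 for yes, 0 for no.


Target variable type: float
Source value type: bool
Numeric ranks: bool=0, float=5
Widening allowed iff rank(source) <= rank(target): 0 <= 5? Yes
Result: 1

1
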